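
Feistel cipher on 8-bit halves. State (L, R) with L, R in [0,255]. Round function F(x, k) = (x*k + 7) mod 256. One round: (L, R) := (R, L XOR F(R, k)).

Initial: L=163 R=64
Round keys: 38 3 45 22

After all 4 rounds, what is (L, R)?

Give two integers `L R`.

Round 1 (k=38): L=64 R=36
Round 2 (k=3): L=36 R=51
Round 3 (k=45): L=51 R=218
Round 4 (k=22): L=218 R=240

Answer: 218 240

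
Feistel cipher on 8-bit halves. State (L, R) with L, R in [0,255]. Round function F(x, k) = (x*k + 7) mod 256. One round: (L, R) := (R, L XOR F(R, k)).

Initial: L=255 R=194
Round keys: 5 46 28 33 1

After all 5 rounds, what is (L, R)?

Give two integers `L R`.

Answer: 93 73

Derivation:
Round 1 (k=5): L=194 R=46
Round 2 (k=46): L=46 R=137
Round 3 (k=28): L=137 R=45
Round 4 (k=33): L=45 R=93
Round 5 (k=1): L=93 R=73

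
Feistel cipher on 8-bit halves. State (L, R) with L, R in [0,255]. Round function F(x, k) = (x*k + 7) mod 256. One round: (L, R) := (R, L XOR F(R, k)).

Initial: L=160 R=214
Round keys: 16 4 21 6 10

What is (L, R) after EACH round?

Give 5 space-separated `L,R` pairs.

Answer: 214,199 199,245 245,231 231,132 132,200

Derivation:
Round 1 (k=16): L=214 R=199
Round 2 (k=4): L=199 R=245
Round 3 (k=21): L=245 R=231
Round 4 (k=6): L=231 R=132
Round 5 (k=10): L=132 R=200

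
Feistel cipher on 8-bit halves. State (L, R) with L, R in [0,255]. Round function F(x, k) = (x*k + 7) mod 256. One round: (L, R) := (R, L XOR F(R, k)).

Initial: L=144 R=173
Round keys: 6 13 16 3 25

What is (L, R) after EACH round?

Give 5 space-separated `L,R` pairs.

Round 1 (k=6): L=173 R=133
Round 2 (k=13): L=133 R=101
Round 3 (k=16): L=101 R=210
Round 4 (k=3): L=210 R=24
Round 5 (k=25): L=24 R=141

Answer: 173,133 133,101 101,210 210,24 24,141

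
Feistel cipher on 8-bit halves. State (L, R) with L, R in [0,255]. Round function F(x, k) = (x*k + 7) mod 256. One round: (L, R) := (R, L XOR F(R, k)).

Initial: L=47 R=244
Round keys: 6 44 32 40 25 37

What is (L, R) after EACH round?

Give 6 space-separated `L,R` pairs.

Round 1 (k=6): L=244 R=144
Round 2 (k=44): L=144 R=51
Round 3 (k=32): L=51 R=247
Round 4 (k=40): L=247 R=172
Round 5 (k=25): L=172 R=36
Round 6 (k=37): L=36 R=151

Answer: 244,144 144,51 51,247 247,172 172,36 36,151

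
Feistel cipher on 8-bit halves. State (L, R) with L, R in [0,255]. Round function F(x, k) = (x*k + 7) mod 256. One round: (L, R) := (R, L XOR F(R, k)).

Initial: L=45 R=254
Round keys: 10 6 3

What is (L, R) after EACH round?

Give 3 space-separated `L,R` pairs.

Answer: 254,222 222,197 197,136

Derivation:
Round 1 (k=10): L=254 R=222
Round 2 (k=6): L=222 R=197
Round 3 (k=3): L=197 R=136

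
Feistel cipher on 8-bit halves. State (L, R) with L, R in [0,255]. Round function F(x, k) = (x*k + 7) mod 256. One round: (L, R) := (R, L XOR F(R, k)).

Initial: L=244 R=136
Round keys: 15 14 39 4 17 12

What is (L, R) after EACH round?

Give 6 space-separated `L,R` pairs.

Round 1 (k=15): L=136 R=11
Round 2 (k=14): L=11 R=41
Round 3 (k=39): L=41 R=77
Round 4 (k=4): L=77 R=18
Round 5 (k=17): L=18 R=116
Round 6 (k=12): L=116 R=101

Answer: 136,11 11,41 41,77 77,18 18,116 116,101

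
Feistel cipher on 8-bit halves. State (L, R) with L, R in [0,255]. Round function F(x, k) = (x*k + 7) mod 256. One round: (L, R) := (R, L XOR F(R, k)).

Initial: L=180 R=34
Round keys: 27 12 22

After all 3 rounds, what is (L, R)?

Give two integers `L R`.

Round 1 (k=27): L=34 R=41
Round 2 (k=12): L=41 R=209
Round 3 (k=22): L=209 R=212

Answer: 209 212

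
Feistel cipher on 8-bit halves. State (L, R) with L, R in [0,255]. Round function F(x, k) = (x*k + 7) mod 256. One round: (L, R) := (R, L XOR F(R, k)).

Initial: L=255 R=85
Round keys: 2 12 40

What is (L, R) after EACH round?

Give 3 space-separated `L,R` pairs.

Answer: 85,78 78,250 250,89

Derivation:
Round 1 (k=2): L=85 R=78
Round 2 (k=12): L=78 R=250
Round 3 (k=40): L=250 R=89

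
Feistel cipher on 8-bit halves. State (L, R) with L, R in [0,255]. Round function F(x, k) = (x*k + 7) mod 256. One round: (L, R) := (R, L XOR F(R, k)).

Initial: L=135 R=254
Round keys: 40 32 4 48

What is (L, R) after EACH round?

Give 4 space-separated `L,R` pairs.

Answer: 254,48 48,249 249,219 219,238

Derivation:
Round 1 (k=40): L=254 R=48
Round 2 (k=32): L=48 R=249
Round 3 (k=4): L=249 R=219
Round 4 (k=48): L=219 R=238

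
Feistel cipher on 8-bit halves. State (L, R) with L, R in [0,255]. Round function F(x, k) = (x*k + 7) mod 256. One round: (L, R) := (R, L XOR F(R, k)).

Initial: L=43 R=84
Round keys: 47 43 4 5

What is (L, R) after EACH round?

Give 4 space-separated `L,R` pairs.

Round 1 (k=47): L=84 R=88
Round 2 (k=43): L=88 R=155
Round 3 (k=4): L=155 R=43
Round 4 (k=5): L=43 R=69

Answer: 84,88 88,155 155,43 43,69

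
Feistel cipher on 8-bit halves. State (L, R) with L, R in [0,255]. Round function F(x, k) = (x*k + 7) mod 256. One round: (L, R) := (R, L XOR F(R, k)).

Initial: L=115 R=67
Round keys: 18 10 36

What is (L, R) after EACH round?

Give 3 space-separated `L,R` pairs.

Answer: 67,206 206,80 80,137

Derivation:
Round 1 (k=18): L=67 R=206
Round 2 (k=10): L=206 R=80
Round 3 (k=36): L=80 R=137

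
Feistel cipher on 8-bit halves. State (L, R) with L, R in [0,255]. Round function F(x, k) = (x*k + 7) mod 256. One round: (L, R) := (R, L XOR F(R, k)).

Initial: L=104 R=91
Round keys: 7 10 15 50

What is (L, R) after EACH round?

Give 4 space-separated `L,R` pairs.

Answer: 91,236 236,100 100,15 15,145

Derivation:
Round 1 (k=7): L=91 R=236
Round 2 (k=10): L=236 R=100
Round 3 (k=15): L=100 R=15
Round 4 (k=50): L=15 R=145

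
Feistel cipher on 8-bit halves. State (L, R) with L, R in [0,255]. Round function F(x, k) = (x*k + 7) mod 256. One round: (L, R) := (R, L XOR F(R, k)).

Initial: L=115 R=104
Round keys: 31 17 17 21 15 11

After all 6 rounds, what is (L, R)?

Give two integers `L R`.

Round 1 (k=31): L=104 R=236
Round 2 (k=17): L=236 R=219
Round 3 (k=17): L=219 R=126
Round 4 (k=21): L=126 R=134
Round 5 (k=15): L=134 R=159
Round 6 (k=11): L=159 R=90

Answer: 159 90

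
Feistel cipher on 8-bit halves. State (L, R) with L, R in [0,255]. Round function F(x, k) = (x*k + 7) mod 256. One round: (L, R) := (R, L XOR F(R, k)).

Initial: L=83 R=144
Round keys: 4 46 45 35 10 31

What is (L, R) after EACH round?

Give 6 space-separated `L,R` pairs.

Answer: 144,20 20,15 15,190 190,14 14,45 45,116

Derivation:
Round 1 (k=4): L=144 R=20
Round 2 (k=46): L=20 R=15
Round 3 (k=45): L=15 R=190
Round 4 (k=35): L=190 R=14
Round 5 (k=10): L=14 R=45
Round 6 (k=31): L=45 R=116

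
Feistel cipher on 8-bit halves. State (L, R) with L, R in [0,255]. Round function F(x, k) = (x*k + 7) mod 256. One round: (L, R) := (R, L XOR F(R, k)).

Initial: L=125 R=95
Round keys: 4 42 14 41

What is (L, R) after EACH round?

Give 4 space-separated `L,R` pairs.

Round 1 (k=4): L=95 R=254
Round 2 (k=42): L=254 R=236
Round 3 (k=14): L=236 R=17
Round 4 (k=41): L=17 R=44

Answer: 95,254 254,236 236,17 17,44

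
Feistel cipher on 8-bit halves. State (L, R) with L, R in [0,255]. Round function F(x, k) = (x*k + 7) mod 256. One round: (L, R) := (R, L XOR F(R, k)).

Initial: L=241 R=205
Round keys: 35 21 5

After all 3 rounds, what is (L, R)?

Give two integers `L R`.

Round 1 (k=35): L=205 R=255
Round 2 (k=21): L=255 R=63
Round 3 (k=5): L=63 R=189

Answer: 63 189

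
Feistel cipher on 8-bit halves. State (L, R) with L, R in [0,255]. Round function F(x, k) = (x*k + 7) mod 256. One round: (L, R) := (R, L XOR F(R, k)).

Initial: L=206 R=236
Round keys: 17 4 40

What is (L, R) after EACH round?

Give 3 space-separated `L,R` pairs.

Answer: 236,125 125,23 23,226

Derivation:
Round 1 (k=17): L=236 R=125
Round 2 (k=4): L=125 R=23
Round 3 (k=40): L=23 R=226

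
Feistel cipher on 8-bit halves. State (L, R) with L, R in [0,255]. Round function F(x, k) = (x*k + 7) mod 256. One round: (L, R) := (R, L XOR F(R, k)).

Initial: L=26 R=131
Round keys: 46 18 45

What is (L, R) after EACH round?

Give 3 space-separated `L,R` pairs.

Round 1 (k=46): L=131 R=139
Round 2 (k=18): L=139 R=78
Round 3 (k=45): L=78 R=54

Answer: 131,139 139,78 78,54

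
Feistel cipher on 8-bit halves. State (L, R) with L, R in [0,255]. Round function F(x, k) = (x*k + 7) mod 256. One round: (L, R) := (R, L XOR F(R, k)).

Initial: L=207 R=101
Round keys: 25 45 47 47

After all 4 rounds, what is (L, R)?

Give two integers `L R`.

Answer: 143 187

Derivation:
Round 1 (k=25): L=101 R=43
Round 2 (k=45): L=43 R=243
Round 3 (k=47): L=243 R=143
Round 4 (k=47): L=143 R=187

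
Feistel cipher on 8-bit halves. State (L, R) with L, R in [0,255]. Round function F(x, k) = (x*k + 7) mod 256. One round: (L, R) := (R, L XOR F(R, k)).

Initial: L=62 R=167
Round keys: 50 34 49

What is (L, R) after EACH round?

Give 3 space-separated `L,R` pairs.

Round 1 (k=50): L=167 R=155
Round 2 (k=34): L=155 R=58
Round 3 (k=49): L=58 R=186

Answer: 167,155 155,58 58,186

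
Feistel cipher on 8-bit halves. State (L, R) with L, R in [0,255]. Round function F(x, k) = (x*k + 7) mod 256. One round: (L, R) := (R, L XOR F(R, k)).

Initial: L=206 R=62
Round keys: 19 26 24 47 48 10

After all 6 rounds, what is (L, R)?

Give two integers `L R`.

Round 1 (k=19): L=62 R=111
Round 2 (k=26): L=111 R=115
Round 3 (k=24): L=115 R=160
Round 4 (k=47): L=160 R=20
Round 5 (k=48): L=20 R=103
Round 6 (k=10): L=103 R=25

Answer: 103 25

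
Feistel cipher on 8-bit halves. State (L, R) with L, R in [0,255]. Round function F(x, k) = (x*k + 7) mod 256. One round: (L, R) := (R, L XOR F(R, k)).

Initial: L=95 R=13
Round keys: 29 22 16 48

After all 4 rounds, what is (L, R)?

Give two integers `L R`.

Answer: 24 187

Derivation:
Round 1 (k=29): L=13 R=223
Round 2 (k=22): L=223 R=60
Round 3 (k=16): L=60 R=24
Round 4 (k=48): L=24 R=187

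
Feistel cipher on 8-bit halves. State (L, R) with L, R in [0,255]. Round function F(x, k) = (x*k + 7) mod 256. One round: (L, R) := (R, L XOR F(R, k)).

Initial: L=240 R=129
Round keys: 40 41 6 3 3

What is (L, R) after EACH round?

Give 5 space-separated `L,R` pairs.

Answer: 129,223 223,63 63,94 94,30 30,63

Derivation:
Round 1 (k=40): L=129 R=223
Round 2 (k=41): L=223 R=63
Round 3 (k=6): L=63 R=94
Round 4 (k=3): L=94 R=30
Round 5 (k=3): L=30 R=63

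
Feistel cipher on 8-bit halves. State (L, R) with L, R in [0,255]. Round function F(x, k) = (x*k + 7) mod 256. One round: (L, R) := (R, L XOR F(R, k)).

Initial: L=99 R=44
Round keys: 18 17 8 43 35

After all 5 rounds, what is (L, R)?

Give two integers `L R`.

Answer: 231 159

Derivation:
Round 1 (k=18): L=44 R=124
Round 2 (k=17): L=124 R=111
Round 3 (k=8): L=111 R=3
Round 4 (k=43): L=3 R=231
Round 5 (k=35): L=231 R=159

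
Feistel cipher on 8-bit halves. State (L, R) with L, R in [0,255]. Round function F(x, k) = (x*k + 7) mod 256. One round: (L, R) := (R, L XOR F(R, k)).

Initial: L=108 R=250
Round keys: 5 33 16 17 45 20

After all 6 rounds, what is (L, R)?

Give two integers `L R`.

Answer: 216 56

Derivation:
Round 1 (k=5): L=250 R=133
Round 2 (k=33): L=133 R=214
Round 3 (k=16): L=214 R=226
Round 4 (k=17): L=226 R=223
Round 5 (k=45): L=223 R=216
Round 6 (k=20): L=216 R=56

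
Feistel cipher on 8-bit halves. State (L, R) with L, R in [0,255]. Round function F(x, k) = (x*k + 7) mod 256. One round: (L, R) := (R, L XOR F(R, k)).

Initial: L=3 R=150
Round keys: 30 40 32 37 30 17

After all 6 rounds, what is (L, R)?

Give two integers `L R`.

Answer: 62 214

Derivation:
Round 1 (k=30): L=150 R=152
Round 2 (k=40): L=152 R=81
Round 3 (k=32): L=81 R=191
Round 4 (k=37): L=191 R=243
Round 5 (k=30): L=243 R=62
Round 6 (k=17): L=62 R=214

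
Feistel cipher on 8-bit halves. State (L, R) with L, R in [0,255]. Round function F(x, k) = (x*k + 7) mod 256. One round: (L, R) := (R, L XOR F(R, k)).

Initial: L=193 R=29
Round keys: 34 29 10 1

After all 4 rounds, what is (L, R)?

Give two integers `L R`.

Answer: 107 200

Derivation:
Round 1 (k=34): L=29 R=32
Round 2 (k=29): L=32 R=186
Round 3 (k=10): L=186 R=107
Round 4 (k=1): L=107 R=200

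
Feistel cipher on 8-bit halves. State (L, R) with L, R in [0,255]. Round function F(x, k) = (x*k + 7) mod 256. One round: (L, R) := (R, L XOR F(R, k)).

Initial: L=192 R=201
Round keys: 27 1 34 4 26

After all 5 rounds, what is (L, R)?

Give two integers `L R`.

Answer: 115 216

Derivation:
Round 1 (k=27): L=201 R=250
Round 2 (k=1): L=250 R=200
Round 3 (k=34): L=200 R=109
Round 4 (k=4): L=109 R=115
Round 5 (k=26): L=115 R=216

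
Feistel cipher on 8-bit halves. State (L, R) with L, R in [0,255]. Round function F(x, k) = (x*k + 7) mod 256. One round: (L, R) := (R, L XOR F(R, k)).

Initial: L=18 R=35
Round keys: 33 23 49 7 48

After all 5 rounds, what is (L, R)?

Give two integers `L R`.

Answer: 152 204

Derivation:
Round 1 (k=33): L=35 R=152
Round 2 (k=23): L=152 R=140
Round 3 (k=49): L=140 R=75
Round 4 (k=7): L=75 R=152
Round 5 (k=48): L=152 R=204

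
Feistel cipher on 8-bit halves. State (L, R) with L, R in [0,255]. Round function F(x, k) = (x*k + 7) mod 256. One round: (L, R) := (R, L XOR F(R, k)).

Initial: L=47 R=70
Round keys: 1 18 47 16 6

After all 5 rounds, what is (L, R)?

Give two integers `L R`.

Answer: 42 171

Derivation:
Round 1 (k=1): L=70 R=98
Round 2 (k=18): L=98 R=173
Round 3 (k=47): L=173 R=168
Round 4 (k=16): L=168 R=42
Round 5 (k=6): L=42 R=171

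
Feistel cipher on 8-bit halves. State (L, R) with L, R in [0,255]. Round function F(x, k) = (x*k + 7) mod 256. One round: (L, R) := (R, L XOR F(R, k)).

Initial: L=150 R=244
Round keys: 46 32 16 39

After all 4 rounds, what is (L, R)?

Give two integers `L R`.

Answer: 126 234

Derivation:
Round 1 (k=46): L=244 R=73
Round 2 (k=32): L=73 R=211
Round 3 (k=16): L=211 R=126
Round 4 (k=39): L=126 R=234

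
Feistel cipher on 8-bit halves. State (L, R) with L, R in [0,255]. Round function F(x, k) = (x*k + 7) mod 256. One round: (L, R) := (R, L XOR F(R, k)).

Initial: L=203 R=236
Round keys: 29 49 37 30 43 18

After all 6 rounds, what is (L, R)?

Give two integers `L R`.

Answer: 33 49

Derivation:
Round 1 (k=29): L=236 R=8
Round 2 (k=49): L=8 R=99
Round 3 (k=37): L=99 R=94
Round 4 (k=30): L=94 R=104
Round 5 (k=43): L=104 R=33
Round 6 (k=18): L=33 R=49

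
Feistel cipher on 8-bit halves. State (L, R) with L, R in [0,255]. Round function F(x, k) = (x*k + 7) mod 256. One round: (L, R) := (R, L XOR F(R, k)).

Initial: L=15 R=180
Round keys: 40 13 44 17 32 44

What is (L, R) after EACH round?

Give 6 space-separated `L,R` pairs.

Round 1 (k=40): L=180 R=40
Round 2 (k=13): L=40 R=187
Round 3 (k=44): L=187 R=3
Round 4 (k=17): L=3 R=129
Round 5 (k=32): L=129 R=36
Round 6 (k=44): L=36 R=182

Answer: 180,40 40,187 187,3 3,129 129,36 36,182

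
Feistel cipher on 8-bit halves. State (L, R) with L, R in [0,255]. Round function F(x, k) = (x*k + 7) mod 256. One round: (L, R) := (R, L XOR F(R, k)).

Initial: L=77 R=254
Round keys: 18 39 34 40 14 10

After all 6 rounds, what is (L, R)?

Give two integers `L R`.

Answer: 140 55

Derivation:
Round 1 (k=18): L=254 R=174
Round 2 (k=39): L=174 R=119
Round 3 (k=34): L=119 R=123
Round 4 (k=40): L=123 R=72
Round 5 (k=14): L=72 R=140
Round 6 (k=10): L=140 R=55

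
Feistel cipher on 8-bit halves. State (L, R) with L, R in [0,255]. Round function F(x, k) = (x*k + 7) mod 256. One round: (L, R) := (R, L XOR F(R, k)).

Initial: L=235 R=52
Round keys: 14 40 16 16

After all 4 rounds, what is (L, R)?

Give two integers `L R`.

Answer: 3 36

Derivation:
Round 1 (k=14): L=52 R=52
Round 2 (k=40): L=52 R=19
Round 3 (k=16): L=19 R=3
Round 4 (k=16): L=3 R=36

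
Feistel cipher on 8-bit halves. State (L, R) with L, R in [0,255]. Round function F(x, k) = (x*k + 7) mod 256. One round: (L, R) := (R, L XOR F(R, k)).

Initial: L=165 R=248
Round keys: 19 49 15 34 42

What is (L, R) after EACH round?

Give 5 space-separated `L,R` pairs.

Answer: 248,202 202,73 73,132 132,198 198,7

Derivation:
Round 1 (k=19): L=248 R=202
Round 2 (k=49): L=202 R=73
Round 3 (k=15): L=73 R=132
Round 4 (k=34): L=132 R=198
Round 5 (k=42): L=198 R=7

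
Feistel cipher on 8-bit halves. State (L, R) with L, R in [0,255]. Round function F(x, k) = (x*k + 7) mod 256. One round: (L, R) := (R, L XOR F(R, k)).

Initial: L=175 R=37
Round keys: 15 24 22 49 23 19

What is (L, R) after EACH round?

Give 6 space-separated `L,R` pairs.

Round 1 (k=15): L=37 R=157
Round 2 (k=24): L=157 R=154
Round 3 (k=22): L=154 R=222
Round 4 (k=49): L=222 R=31
Round 5 (k=23): L=31 R=14
Round 6 (k=19): L=14 R=14

Answer: 37,157 157,154 154,222 222,31 31,14 14,14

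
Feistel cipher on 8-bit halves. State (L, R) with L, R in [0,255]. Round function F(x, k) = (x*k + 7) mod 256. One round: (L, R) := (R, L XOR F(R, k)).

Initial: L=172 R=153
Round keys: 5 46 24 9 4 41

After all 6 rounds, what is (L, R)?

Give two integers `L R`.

Answer: 184 47

Derivation:
Round 1 (k=5): L=153 R=168
Round 2 (k=46): L=168 R=174
Round 3 (k=24): L=174 R=255
Round 4 (k=9): L=255 R=80
Round 5 (k=4): L=80 R=184
Round 6 (k=41): L=184 R=47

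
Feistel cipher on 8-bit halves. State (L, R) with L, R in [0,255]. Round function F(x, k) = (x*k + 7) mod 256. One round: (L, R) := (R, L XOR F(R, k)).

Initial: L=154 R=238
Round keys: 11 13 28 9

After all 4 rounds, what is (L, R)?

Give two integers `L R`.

Round 1 (k=11): L=238 R=219
Round 2 (k=13): L=219 R=200
Round 3 (k=28): L=200 R=60
Round 4 (k=9): L=60 R=235

Answer: 60 235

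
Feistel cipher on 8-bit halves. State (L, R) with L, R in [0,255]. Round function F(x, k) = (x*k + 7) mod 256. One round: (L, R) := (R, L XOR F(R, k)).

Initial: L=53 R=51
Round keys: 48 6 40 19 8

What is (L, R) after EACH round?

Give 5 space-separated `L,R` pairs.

Round 1 (k=48): L=51 R=162
Round 2 (k=6): L=162 R=224
Round 3 (k=40): L=224 R=165
Round 4 (k=19): L=165 R=166
Round 5 (k=8): L=166 R=146

Answer: 51,162 162,224 224,165 165,166 166,146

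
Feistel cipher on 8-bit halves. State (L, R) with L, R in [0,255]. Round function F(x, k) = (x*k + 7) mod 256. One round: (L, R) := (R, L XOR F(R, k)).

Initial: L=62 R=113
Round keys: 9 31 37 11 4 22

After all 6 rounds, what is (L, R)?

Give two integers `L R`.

Round 1 (k=9): L=113 R=62
Round 2 (k=31): L=62 R=248
Round 3 (k=37): L=248 R=225
Round 4 (k=11): L=225 R=74
Round 5 (k=4): L=74 R=206
Round 6 (k=22): L=206 R=241

Answer: 206 241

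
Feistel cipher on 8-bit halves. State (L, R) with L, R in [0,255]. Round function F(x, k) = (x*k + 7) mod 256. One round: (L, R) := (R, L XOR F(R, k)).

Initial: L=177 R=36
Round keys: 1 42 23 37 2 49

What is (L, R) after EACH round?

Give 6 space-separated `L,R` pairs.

Round 1 (k=1): L=36 R=154
Round 2 (k=42): L=154 R=111
Round 3 (k=23): L=111 R=154
Round 4 (k=37): L=154 R=38
Round 5 (k=2): L=38 R=201
Round 6 (k=49): L=201 R=166

Answer: 36,154 154,111 111,154 154,38 38,201 201,166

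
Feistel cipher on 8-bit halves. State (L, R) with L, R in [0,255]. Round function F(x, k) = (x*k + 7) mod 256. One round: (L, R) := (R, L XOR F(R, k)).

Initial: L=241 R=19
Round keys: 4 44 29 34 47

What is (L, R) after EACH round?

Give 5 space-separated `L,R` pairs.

Round 1 (k=4): L=19 R=162
Round 2 (k=44): L=162 R=204
Round 3 (k=29): L=204 R=129
Round 4 (k=34): L=129 R=229
Round 5 (k=47): L=229 R=147

Answer: 19,162 162,204 204,129 129,229 229,147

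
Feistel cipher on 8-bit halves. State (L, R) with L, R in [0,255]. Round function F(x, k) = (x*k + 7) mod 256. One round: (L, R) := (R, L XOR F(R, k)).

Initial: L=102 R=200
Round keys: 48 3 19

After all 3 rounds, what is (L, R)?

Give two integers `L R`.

Round 1 (k=48): L=200 R=225
Round 2 (k=3): L=225 R=98
Round 3 (k=19): L=98 R=172

Answer: 98 172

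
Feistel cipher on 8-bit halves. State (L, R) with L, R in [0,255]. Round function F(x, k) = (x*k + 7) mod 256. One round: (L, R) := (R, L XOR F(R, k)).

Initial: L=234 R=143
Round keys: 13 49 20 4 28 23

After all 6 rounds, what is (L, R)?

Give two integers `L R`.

Answer: 188 224

Derivation:
Round 1 (k=13): L=143 R=160
Round 2 (k=49): L=160 R=40
Round 3 (k=20): L=40 R=135
Round 4 (k=4): L=135 R=11
Round 5 (k=28): L=11 R=188
Round 6 (k=23): L=188 R=224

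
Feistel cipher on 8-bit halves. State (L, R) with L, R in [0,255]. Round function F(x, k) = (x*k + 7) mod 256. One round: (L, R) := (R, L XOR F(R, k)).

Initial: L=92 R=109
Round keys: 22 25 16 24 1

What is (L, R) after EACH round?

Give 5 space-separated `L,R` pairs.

Round 1 (k=22): L=109 R=57
Round 2 (k=25): L=57 R=245
Round 3 (k=16): L=245 R=110
Round 4 (k=24): L=110 R=162
Round 5 (k=1): L=162 R=199

Answer: 109,57 57,245 245,110 110,162 162,199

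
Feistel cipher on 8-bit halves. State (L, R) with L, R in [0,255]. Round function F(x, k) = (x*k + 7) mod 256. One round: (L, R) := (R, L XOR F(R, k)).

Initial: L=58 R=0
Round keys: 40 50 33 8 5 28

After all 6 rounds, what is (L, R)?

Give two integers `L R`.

Answer: 120 249

Derivation:
Round 1 (k=40): L=0 R=61
Round 2 (k=50): L=61 R=241
Round 3 (k=33): L=241 R=37
Round 4 (k=8): L=37 R=222
Round 5 (k=5): L=222 R=120
Round 6 (k=28): L=120 R=249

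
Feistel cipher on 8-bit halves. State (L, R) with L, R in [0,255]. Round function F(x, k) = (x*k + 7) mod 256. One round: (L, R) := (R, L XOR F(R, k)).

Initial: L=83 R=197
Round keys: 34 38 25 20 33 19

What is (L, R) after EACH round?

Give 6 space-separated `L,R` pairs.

Answer: 197,98 98,86 86,15 15,101 101,3 3,37

Derivation:
Round 1 (k=34): L=197 R=98
Round 2 (k=38): L=98 R=86
Round 3 (k=25): L=86 R=15
Round 4 (k=20): L=15 R=101
Round 5 (k=33): L=101 R=3
Round 6 (k=19): L=3 R=37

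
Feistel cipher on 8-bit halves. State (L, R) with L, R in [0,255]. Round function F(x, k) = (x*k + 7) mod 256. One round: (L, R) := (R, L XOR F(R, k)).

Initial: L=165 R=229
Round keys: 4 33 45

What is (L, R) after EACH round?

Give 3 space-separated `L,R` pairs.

Answer: 229,62 62,224 224,89

Derivation:
Round 1 (k=4): L=229 R=62
Round 2 (k=33): L=62 R=224
Round 3 (k=45): L=224 R=89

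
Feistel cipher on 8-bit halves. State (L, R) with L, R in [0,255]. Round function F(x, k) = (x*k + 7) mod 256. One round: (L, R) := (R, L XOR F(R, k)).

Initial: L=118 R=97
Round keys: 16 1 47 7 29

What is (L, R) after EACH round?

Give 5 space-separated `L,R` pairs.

Answer: 97,97 97,9 9,207 207,185 185,51

Derivation:
Round 1 (k=16): L=97 R=97
Round 2 (k=1): L=97 R=9
Round 3 (k=47): L=9 R=207
Round 4 (k=7): L=207 R=185
Round 5 (k=29): L=185 R=51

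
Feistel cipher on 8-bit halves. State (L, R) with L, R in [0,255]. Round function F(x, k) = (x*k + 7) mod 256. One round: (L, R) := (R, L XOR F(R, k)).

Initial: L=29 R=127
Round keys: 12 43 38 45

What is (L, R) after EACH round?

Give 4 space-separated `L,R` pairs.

Answer: 127,230 230,214 214,45 45,38

Derivation:
Round 1 (k=12): L=127 R=230
Round 2 (k=43): L=230 R=214
Round 3 (k=38): L=214 R=45
Round 4 (k=45): L=45 R=38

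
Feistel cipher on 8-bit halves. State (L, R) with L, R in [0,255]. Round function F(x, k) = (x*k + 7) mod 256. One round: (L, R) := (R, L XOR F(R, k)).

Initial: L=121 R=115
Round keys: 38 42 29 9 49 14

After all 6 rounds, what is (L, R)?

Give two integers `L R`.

Answer: 142 21

Derivation:
Round 1 (k=38): L=115 R=96
Round 2 (k=42): L=96 R=180
Round 3 (k=29): L=180 R=11
Round 4 (k=9): L=11 R=222
Round 5 (k=49): L=222 R=142
Round 6 (k=14): L=142 R=21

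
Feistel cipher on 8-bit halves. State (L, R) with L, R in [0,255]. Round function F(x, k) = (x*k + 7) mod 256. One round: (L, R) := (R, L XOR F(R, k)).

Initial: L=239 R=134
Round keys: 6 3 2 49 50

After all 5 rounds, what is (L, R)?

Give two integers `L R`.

Answer: 185 92

Derivation:
Round 1 (k=6): L=134 R=196
Round 2 (k=3): L=196 R=213
Round 3 (k=2): L=213 R=117
Round 4 (k=49): L=117 R=185
Round 5 (k=50): L=185 R=92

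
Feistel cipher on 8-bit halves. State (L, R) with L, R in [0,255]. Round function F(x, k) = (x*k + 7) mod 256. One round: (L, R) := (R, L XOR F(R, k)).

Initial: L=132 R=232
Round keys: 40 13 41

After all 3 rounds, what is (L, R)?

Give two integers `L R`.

Answer: 6 62

Derivation:
Round 1 (k=40): L=232 R=195
Round 2 (k=13): L=195 R=6
Round 3 (k=41): L=6 R=62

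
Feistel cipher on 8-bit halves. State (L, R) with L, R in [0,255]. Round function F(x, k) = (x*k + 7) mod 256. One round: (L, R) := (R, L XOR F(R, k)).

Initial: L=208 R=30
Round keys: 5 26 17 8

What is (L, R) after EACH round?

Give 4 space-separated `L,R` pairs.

Answer: 30,77 77,199 199,115 115,88

Derivation:
Round 1 (k=5): L=30 R=77
Round 2 (k=26): L=77 R=199
Round 3 (k=17): L=199 R=115
Round 4 (k=8): L=115 R=88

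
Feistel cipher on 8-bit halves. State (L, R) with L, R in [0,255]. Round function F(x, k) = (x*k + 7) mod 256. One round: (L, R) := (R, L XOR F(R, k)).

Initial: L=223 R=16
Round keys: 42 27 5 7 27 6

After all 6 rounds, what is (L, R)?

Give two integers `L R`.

Answer: 167 83

Derivation:
Round 1 (k=42): L=16 R=120
Round 2 (k=27): L=120 R=191
Round 3 (k=5): L=191 R=186
Round 4 (k=7): L=186 R=162
Round 5 (k=27): L=162 R=167
Round 6 (k=6): L=167 R=83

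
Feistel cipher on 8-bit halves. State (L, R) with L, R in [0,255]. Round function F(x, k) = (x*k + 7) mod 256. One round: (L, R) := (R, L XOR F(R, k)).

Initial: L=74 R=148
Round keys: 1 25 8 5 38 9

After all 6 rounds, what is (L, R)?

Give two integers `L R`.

Answer: 187 171

Derivation:
Round 1 (k=1): L=148 R=209
Round 2 (k=25): L=209 R=228
Round 3 (k=8): L=228 R=246
Round 4 (k=5): L=246 R=49
Round 5 (k=38): L=49 R=187
Round 6 (k=9): L=187 R=171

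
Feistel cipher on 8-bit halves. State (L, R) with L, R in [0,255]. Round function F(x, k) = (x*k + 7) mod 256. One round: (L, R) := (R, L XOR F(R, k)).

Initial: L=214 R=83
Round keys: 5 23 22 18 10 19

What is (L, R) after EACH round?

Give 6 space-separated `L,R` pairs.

Round 1 (k=5): L=83 R=112
Round 2 (k=23): L=112 R=68
Round 3 (k=22): L=68 R=175
Round 4 (k=18): L=175 R=17
Round 5 (k=10): L=17 R=30
Round 6 (k=19): L=30 R=80

Answer: 83,112 112,68 68,175 175,17 17,30 30,80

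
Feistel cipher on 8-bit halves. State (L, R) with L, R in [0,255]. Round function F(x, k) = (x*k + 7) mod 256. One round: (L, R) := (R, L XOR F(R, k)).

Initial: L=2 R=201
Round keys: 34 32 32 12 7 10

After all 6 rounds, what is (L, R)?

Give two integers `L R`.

Round 1 (k=34): L=201 R=187
Round 2 (k=32): L=187 R=174
Round 3 (k=32): L=174 R=124
Round 4 (k=12): L=124 R=121
Round 5 (k=7): L=121 R=42
Round 6 (k=10): L=42 R=210

Answer: 42 210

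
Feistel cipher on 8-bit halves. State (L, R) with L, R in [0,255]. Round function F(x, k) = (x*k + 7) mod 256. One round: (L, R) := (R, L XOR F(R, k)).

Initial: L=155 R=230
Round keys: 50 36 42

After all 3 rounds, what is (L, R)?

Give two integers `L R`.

Answer: 65 217

Derivation:
Round 1 (k=50): L=230 R=104
Round 2 (k=36): L=104 R=65
Round 3 (k=42): L=65 R=217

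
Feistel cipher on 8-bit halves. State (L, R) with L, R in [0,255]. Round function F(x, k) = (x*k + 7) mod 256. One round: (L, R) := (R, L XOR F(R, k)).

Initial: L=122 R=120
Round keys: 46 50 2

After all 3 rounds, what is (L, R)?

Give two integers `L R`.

Round 1 (k=46): L=120 R=237
Round 2 (k=50): L=237 R=41
Round 3 (k=2): L=41 R=180

Answer: 41 180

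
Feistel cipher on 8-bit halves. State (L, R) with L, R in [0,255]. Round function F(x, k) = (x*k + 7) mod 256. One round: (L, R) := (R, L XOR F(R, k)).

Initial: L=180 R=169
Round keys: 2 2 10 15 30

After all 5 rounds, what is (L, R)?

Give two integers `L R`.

Round 1 (k=2): L=169 R=237
Round 2 (k=2): L=237 R=72
Round 3 (k=10): L=72 R=58
Round 4 (k=15): L=58 R=37
Round 5 (k=30): L=37 R=103

Answer: 37 103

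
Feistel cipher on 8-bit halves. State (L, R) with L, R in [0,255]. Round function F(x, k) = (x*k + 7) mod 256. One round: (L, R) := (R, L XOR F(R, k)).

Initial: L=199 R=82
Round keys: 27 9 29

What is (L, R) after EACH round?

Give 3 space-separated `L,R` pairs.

Answer: 82,106 106,147 147,196

Derivation:
Round 1 (k=27): L=82 R=106
Round 2 (k=9): L=106 R=147
Round 3 (k=29): L=147 R=196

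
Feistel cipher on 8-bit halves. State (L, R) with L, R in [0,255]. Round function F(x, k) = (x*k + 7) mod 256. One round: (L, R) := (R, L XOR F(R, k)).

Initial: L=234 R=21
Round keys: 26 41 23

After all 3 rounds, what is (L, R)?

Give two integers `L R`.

Answer: 87 27

Derivation:
Round 1 (k=26): L=21 R=195
Round 2 (k=41): L=195 R=87
Round 3 (k=23): L=87 R=27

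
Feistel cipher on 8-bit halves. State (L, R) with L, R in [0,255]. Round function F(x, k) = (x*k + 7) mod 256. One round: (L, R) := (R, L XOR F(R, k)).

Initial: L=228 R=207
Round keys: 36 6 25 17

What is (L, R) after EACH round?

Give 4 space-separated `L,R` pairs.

Answer: 207,199 199,126 126,146 146,199

Derivation:
Round 1 (k=36): L=207 R=199
Round 2 (k=6): L=199 R=126
Round 3 (k=25): L=126 R=146
Round 4 (k=17): L=146 R=199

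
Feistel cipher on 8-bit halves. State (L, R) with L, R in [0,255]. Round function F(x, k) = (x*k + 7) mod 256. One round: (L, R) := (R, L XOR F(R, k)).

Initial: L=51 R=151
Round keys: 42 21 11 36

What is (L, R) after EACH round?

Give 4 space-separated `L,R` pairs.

Round 1 (k=42): L=151 R=254
Round 2 (k=21): L=254 R=74
Round 3 (k=11): L=74 R=203
Round 4 (k=36): L=203 R=217

Answer: 151,254 254,74 74,203 203,217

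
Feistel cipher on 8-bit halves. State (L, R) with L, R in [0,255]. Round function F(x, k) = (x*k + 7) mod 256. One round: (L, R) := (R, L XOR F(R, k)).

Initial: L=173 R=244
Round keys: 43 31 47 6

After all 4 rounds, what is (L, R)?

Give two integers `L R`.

Round 1 (k=43): L=244 R=174
Round 2 (k=31): L=174 R=237
Round 3 (k=47): L=237 R=36
Round 4 (k=6): L=36 R=50

Answer: 36 50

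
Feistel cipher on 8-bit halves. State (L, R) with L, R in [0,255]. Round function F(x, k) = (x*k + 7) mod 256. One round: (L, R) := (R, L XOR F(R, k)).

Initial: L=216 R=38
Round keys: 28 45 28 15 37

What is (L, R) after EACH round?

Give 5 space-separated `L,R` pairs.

Round 1 (k=28): L=38 R=247
Round 2 (k=45): L=247 R=84
Round 3 (k=28): L=84 R=192
Round 4 (k=15): L=192 R=19
Round 5 (k=37): L=19 R=6

Answer: 38,247 247,84 84,192 192,19 19,6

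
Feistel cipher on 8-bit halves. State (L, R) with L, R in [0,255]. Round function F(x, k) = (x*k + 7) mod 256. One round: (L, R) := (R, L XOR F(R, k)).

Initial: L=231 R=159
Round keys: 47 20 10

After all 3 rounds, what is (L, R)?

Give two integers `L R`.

Round 1 (k=47): L=159 R=223
Round 2 (k=20): L=223 R=236
Round 3 (k=10): L=236 R=224

Answer: 236 224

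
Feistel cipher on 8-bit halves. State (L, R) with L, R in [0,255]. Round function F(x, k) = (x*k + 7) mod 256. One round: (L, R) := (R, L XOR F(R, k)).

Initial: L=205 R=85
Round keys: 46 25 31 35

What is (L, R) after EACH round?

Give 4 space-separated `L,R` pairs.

Answer: 85,128 128,210 210,245 245,84

Derivation:
Round 1 (k=46): L=85 R=128
Round 2 (k=25): L=128 R=210
Round 3 (k=31): L=210 R=245
Round 4 (k=35): L=245 R=84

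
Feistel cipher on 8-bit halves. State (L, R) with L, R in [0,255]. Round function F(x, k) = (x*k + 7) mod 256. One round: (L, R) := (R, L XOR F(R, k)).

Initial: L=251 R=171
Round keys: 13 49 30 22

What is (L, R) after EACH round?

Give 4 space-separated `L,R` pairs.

Answer: 171,77 77,111 111,68 68,176

Derivation:
Round 1 (k=13): L=171 R=77
Round 2 (k=49): L=77 R=111
Round 3 (k=30): L=111 R=68
Round 4 (k=22): L=68 R=176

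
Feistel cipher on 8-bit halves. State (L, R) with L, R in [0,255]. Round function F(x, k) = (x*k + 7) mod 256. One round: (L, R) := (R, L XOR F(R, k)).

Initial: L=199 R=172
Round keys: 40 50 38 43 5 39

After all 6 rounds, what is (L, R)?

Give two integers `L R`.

Round 1 (k=40): L=172 R=32
Round 2 (k=50): L=32 R=235
Round 3 (k=38): L=235 R=201
Round 4 (k=43): L=201 R=33
Round 5 (k=5): L=33 R=101
Round 6 (k=39): L=101 R=75

Answer: 101 75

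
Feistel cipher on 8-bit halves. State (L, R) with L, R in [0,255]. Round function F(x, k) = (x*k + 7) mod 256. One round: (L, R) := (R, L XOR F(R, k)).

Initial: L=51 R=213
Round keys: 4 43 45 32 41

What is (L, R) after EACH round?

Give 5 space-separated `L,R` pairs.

Round 1 (k=4): L=213 R=104
Round 2 (k=43): L=104 R=170
Round 3 (k=45): L=170 R=129
Round 4 (k=32): L=129 R=141
Round 5 (k=41): L=141 R=29

Answer: 213,104 104,170 170,129 129,141 141,29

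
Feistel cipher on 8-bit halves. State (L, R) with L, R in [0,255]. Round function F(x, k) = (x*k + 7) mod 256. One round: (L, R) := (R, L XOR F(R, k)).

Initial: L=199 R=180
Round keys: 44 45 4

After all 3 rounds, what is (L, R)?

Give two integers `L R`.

Answer: 195 35

Derivation:
Round 1 (k=44): L=180 R=48
Round 2 (k=45): L=48 R=195
Round 3 (k=4): L=195 R=35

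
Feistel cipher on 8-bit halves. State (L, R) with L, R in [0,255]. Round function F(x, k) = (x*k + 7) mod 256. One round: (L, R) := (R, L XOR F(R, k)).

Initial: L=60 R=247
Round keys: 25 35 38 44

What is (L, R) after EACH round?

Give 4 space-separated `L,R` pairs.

Round 1 (k=25): L=247 R=26
Round 2 (k=35): L=26 R=98
Round 3 (k=38): L=98 R=137
Round 4 (k=44): L=137 R=241

Answer: 247,26 26,98 98,137 137,241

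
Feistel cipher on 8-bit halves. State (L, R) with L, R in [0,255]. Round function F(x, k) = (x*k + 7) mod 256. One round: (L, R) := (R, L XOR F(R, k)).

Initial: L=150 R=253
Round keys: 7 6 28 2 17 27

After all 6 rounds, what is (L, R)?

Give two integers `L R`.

Round 1 (k=7): L=253 R=100
Round 2 (k=6): L=100 R=162
Round 3 (k=28): L=162 R=219
Round 4 (k=2): L=219 R=31
Round 5 (k=17): L=31 R=205
Round 6 (k=27): L=205 R=185

Answer: 205 185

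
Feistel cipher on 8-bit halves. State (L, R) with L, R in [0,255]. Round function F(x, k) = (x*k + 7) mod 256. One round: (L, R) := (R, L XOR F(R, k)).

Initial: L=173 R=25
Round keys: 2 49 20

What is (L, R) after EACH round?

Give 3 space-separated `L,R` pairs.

Answer: 25,148 148,66 66,187

Derivation:
Round 1 (k=2): L=25 R=148
Round 2 (k=49): L=148 R=66
Round 3 (k=20): L=66 R=187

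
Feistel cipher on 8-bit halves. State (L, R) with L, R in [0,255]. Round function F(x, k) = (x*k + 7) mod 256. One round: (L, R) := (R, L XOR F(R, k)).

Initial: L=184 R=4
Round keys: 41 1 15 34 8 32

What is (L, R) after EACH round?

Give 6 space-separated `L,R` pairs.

Round 1 (k=41): L=4 R=19
Round 2 (k=1): L=19 R=30
Round 3 (k=15): L=30 R=218
Round 4 (k=34): L=218 R=229
Round 5 (k=8): L=229 R=245
Round 6 (k=32): L=245 R=66

Answer: 4,19 19,30 30,218 218,229 229,245 245,66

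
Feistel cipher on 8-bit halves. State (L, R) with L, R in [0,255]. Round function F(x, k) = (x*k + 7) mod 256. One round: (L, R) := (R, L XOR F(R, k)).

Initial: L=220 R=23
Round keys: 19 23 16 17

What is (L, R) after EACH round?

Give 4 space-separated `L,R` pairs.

Answer: 23,96 96,176 176,103 103,110

Derivation:
Round 1 (k=19): L=23 R=96
Round 2 (k=23): L=96 R=176
Round 3 (k=16): L=176 R=103
Round 4 (k=17): L=103 R=110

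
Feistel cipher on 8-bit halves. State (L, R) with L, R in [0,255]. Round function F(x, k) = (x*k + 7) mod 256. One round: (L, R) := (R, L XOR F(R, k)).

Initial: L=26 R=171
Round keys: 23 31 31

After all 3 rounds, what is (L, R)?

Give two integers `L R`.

Answer: 226 27

Derivation:
Round 1 (k=23): L=171 R=126
Round 2 (k=31): L=126 R=226
Round 3 (k=31): L=226 R=27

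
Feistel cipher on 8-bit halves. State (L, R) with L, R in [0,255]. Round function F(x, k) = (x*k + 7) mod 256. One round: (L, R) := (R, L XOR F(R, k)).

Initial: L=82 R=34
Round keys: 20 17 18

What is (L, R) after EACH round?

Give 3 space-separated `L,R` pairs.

Round 1 (k=20): L=34 R=253
Round 2 (k=17): L=253 R=246
Round 3 (k=18): L=246 R=174

Answer: 34,253 253,246 246,174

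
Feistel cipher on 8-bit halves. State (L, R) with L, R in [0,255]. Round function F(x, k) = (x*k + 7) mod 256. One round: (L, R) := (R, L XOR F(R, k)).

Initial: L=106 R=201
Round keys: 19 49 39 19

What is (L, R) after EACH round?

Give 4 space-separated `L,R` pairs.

Round 1 (k=19): L=201 R=152
Round 2 (k=49): L=152 R=214
Round 3 (k=39): L=214 R=57
Round 4 (k=19): L=57 R=148

Answer: 201,152 152,214 214,57 57,148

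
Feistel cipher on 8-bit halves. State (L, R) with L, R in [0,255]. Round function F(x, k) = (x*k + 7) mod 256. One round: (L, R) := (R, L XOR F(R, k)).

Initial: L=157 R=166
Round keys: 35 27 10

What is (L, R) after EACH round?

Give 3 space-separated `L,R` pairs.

Answer: 166,36 36,117 117,189

Derivation:
Round 1 (k=35): L=166 R=36
Round 2 (k=27): L=36 R=117
Round 3 (k=10): L=117 R=189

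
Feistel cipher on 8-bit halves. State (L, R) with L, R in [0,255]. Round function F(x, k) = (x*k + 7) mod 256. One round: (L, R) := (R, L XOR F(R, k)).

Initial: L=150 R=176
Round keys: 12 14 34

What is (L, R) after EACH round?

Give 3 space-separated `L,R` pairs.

Answer: 176,209 209,197 197,224

Derivation:
Round 1 (k=12): L=176 R=209
Round 2 (k=14): L=209 R=197
Round 3 (k=34): L=197 R=224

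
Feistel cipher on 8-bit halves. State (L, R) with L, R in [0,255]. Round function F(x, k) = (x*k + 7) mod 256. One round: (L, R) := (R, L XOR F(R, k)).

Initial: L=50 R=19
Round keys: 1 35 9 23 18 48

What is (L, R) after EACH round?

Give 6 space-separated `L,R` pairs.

Answer: 19,40 40,108 108,251 251,248 248,140 140,191

Derivation:
Round 1 (k=1): L=19 R=40
Round 2 (k=35): L=40 R=108
Round 3 (k=9): L=108 R=251
Round 4 (k=23): L=251 R=248
Round 5 (k=18): L=248 R=140
Round 6 (k=48): L=140 R=191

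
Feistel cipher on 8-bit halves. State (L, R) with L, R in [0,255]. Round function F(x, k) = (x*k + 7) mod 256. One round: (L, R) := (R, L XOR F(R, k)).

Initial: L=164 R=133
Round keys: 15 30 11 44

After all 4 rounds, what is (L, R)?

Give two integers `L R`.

Answer: 103 229

Derivation:
Round 1 (k=15): L=133 R=118
Round 2 (k=30): L=118 R=94
Round 3 (k=11): L=94 R=103
Round 4 (k=44): L=103 R=229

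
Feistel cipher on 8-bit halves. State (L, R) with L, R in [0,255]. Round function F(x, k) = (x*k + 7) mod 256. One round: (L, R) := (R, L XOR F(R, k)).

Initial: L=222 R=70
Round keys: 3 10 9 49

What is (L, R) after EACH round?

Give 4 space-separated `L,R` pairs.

Round 1 (k=3): L=70 R=7
Round 2 (k=10): L=7 R=11
Round 3 (k=9): L=11 R=109
Round 4 (k=49): L=109 R=239

Answer: 70,7 7,11 11,109 109,239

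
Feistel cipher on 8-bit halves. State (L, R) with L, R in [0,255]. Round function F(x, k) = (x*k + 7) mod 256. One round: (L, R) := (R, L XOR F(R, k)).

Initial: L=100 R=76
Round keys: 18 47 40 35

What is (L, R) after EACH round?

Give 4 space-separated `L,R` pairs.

Round 1 (k=18): L=76 R=59
Round 2 (k=47): L=59 R=144
Round 3 (k=40): L=144 R=188
Round 4 (k=35): L=188 R=43

Answer: 76,59 59,144 144,188 188,43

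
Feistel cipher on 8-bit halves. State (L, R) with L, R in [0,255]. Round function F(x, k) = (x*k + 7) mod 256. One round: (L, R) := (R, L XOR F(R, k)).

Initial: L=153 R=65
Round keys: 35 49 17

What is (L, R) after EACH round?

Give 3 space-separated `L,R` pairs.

Answer: 65,115 115,75 75,113

Derivation:
Round 1 (k=35): L=65 R=115
Round 2 (k=49): L=115 R=75
Round 3 (k=17): L=75 R=113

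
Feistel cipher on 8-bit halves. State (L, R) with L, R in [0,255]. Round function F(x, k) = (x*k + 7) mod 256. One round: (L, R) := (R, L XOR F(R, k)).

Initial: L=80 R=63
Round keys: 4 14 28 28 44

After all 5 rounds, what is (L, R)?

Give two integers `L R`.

Answer: 185 143

Derivation:
Round 1 (k=4): L=63 R=83
Round 2 (k=14): L=83 R=174
Round 3 (k=28): L=174 R=92
Round 4 (k=28): L=92 R=185
Round 5 (k=44): L=185 R=143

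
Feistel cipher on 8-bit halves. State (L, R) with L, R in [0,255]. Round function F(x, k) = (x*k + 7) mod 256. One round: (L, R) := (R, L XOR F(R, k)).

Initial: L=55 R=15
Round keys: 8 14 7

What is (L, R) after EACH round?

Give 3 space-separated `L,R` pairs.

Round 1 (k=8): L=15 R=72
Round 2 (k=14): L=72 R=248
Round 3 (k=7): L=248 R=135

Answer: 15,72 72,248 248,135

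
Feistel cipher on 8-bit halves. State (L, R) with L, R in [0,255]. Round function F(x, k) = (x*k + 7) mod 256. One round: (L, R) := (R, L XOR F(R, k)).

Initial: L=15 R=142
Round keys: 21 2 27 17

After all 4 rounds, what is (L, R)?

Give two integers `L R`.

Answer: 108 246

Derivation:
Round 1 (k=21): L=142 R=162
Round 2 (k=2): L=162 R=197
Round 3 (k=27): L=197 R=108
Round 4 (k=17): L=108 R=246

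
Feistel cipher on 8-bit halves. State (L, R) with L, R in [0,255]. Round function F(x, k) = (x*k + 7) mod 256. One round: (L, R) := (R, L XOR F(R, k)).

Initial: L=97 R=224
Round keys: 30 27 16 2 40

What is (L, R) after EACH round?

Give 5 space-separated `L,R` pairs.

Answer: 224,38 38,233 233,177 177,128 128,182

Derivation:
Round 1 (k=30): L=224 R=38
Round 2 (k=27): L=38 R=233
Round 3 (k=16): L=233 R=177
Round 4 (k=2): L=177 R=128
Round 5 (k=40): L=128 R=182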